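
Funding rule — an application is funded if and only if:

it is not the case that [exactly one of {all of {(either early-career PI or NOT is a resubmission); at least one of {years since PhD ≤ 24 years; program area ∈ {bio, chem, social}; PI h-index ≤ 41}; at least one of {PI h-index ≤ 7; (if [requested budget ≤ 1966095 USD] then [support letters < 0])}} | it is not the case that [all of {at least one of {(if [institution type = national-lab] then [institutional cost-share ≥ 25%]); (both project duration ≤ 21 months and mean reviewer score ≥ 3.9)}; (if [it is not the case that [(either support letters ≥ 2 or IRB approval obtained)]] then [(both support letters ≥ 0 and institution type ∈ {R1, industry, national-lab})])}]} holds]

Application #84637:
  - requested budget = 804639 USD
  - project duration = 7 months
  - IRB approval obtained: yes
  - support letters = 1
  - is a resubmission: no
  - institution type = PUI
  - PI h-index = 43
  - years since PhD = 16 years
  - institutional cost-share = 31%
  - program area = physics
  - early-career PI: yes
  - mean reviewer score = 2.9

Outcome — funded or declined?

Atomic conditions:
  early-career PI: yes → true
  NOT is a resubmission: no → true
  years since PhD ≤ 24 years: 16 ≤ 24 is true
  program area ∈ {bio, chem, social}: physics is not in the set → false
  PI h-index ≤ 41: 43 ≤ 41 is false
  PI h-index ≤ 7: 43 ≤ 7 is false
  requested budget ≤ 1966095 USD: 804639 ≤ 1966095 is true
  support letters < 0: 1 < 0 is false
  institution type = national-lab: PUI == national-lab is false
  institutional cost-share ≥ 25%: 31 ≥ 25 is true
  project duration ≤ 21 months: 7 ≤ 21 is true
  mean reviewer score ≥ 3.9: 2.9 ≥ 3.9 is false
  support letters ≥ 2: 1 ≥ 2 is false
  IRB approval obtained: yes → true
  support letters ≥ 0: 1 ≥ 0 is true
  institution type ∈ {R1, industry, national-lab}: PUI is not in the set → false
Combine:
[1.1.1] true OR true = true
[1.1.2] true OR false OR false = true
[1.1.3.2] true → false = false
[1.1.3] false OR false = false
[1.1] true AND true AND false = false
[1.2.1.1.1] false → true (antecedent false ⇒ implication holds) = true
[1.2.1.1.2] true AND false = false
[1.2.1.1] true OR false = true
[1.2.1.2.1.1] false OR true = true
[1.2.1.2.1] NOT true = false
[1.2.1.2.2] true AND false = false
[1.2.1.2] false → false (antecedent false ⇒ implication holds) = true
[1.2.1] true AND true = true
[1.2] NOT true = false
[1] exactly-one(false, false) = false
[root] NOT false = true
Overall: true → funded

Funded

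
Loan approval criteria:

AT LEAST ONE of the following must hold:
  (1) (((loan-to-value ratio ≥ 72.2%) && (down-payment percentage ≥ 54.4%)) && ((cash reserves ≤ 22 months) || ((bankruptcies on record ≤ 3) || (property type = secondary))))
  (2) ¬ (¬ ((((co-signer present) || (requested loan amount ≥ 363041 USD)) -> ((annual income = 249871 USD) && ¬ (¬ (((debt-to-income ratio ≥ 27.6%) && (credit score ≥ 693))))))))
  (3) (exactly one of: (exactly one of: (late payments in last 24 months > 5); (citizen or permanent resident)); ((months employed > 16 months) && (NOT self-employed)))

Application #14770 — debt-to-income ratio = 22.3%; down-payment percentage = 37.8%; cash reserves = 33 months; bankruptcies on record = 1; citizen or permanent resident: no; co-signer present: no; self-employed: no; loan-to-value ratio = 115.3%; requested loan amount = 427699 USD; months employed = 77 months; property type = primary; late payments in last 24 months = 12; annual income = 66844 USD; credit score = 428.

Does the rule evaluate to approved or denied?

Atomic conditions:
  loan-to-value ratio ≥ 72.2%: 115.3 ≥ 72.2 is true
  down-payment percentage ≥ 54.4%: 37.8 ≥ 54.4 is false
  cash reserves ≤ 22 months: 33 ≤ 22 is false
  bankruptcies on record ≤ 3: 1 ≤ 3 is true
  property type = secondary: primary == secondary is false
  co-signer present: no → false
  requested loan amount ≥ 363041 USD: 427699 ≥ 363041 is true
  annual income = 249871 USD: 66844 == 249871 is false
  debt-to-income ratio ≥ 27.6%: 22.3 ≥ 27.6 is false
  credit score ≥ 693: 428 ≥ 693 is false
  late payments in last 24 months > 5: 12 > 5 is true
  citizen or permanent resident: no → false
  months employed > 16 months: 77 > 16 is true
  NOT self-employed: no → true
Combine:
[1.1] true AND false = false
[1.2.2] true OR false = true
[1.2] false OR true = true
[1] false AND true = false
[2.1.1.1] false OR true = true
[2.1.1.2.2.1.1] false AND false = false
[2.1.1.2.2.1] NOT false = true
[2.1.1.2.2] NOT true = false
[2.1.1.2] false AND false = false
[2.1.1] true → false = false
[2.1] NOT false = true
[2] NOT true = false
[3.1] exactly-one(true, false) = true
[3.2] true AND true = true
[3] exactly-one(true, true) = false
[root] false OR false OR false = false
Overall: false → denied

Denied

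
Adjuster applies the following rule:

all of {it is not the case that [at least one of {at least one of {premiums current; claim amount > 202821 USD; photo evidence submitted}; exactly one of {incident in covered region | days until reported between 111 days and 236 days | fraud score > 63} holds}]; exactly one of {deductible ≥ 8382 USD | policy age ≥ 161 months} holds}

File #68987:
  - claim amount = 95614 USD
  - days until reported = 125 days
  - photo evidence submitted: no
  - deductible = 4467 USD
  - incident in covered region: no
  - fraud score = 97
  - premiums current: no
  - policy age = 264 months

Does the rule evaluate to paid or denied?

Paid

Atomic conditions:
  premiums current: no → false
  claim amount > 202821 USD: 95614 > 202821 is false
  photo evidence submitted: no → false
  incident in covered region: no → false
  days until reported between 111 days and 236 days: 125 in [111, 236] is true
  fraud score > 63: 97 > 63 is true
  deductible ≥ 8382 USD: 4467 ≥ 8382 is false
  policy age ≥ 161 months: 264 ≥ 161 is true
Combine:
[1.1.1] false OR false OR false = false
[1.1.2] exactly-one(false, true, true) = false
[1.1] false OR false = false
[1] NOT false = true
[2] exactly-one(false, true) = true
[root] true AND true = true
Overall: true → paid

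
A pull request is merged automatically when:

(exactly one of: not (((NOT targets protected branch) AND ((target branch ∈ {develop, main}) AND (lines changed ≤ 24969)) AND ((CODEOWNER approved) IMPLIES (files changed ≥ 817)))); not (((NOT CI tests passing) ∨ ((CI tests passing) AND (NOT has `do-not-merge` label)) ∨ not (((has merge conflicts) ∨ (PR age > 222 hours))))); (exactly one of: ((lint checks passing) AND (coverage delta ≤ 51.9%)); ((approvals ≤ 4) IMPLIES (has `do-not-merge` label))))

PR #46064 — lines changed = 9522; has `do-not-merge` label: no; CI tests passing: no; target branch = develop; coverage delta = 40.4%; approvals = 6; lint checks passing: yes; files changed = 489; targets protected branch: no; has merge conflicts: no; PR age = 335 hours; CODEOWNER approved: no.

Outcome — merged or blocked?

Atomic conditions:
  NOT targets protected branch: no → true
  target branch ∈ {develop, main}: develop is in the set → true
  lines changed ≤ 24969: 9522 ≤ 24969 is true
  CODEOWNER approved: no → false
  files changed ≥ 817: 489 ≥ 817 is false
  NOT CI tests passing: no → true
  CI tests passing: no → false
  NOT has `do-not-merge` label: no → true
  has merge conflicts: no → false
  PR age > 222 hours: 335 > 222 is true
  lint checks passing: yes → true
  coverage delta ≤ 51.9%: 40.4 ≤ 51.9 is true
  approvals ≤ 4: 6 ≤ 4 is false
  has `do-not-merge` label: no → false
Combine:
[1.1.2] true AND true = true
[1.1.3] false → false (antecedent false ⇒ implication holds) = true
[1.1] true AND true AND true = true
[1] NOT true = false
[2.1.2] false AND true = false
[2.1.3.1] false OR true = true
[2.1.3] NOT true = false
[2.1] true OR false OR false = true
[2] NOT true = false
[3.1] true AND true = true
[3.2] false → false (antecedent false ⇒ implication holds) = true
[3] exactly-one(true, true) = false
[root] exactly-one(false, false, false) = false
Overall: false → blocked

Blocked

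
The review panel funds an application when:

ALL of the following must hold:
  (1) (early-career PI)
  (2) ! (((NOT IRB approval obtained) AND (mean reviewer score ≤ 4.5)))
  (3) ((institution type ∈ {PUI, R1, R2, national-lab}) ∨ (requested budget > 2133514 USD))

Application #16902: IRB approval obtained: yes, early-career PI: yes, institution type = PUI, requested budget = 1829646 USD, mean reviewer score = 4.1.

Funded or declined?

Atomic conditions:
  early-career PI: yes → true
  NOT IRB approval obtained: yes → false
  mean reviewer score ≤ 4.5: 4.1 ≤ 4.5 is true
  institution type ∈ {PUI, R1, R2, national-lab}: PUI is in the set → true
  requested budget > 2133514 USD: 1829646 > 2133514 is false
Combine:
[2.1] false AND true = false
[2] NOT false = true
[3] true OR false = true
[root] true AND true AND true = true
Overall: true → funded

Funded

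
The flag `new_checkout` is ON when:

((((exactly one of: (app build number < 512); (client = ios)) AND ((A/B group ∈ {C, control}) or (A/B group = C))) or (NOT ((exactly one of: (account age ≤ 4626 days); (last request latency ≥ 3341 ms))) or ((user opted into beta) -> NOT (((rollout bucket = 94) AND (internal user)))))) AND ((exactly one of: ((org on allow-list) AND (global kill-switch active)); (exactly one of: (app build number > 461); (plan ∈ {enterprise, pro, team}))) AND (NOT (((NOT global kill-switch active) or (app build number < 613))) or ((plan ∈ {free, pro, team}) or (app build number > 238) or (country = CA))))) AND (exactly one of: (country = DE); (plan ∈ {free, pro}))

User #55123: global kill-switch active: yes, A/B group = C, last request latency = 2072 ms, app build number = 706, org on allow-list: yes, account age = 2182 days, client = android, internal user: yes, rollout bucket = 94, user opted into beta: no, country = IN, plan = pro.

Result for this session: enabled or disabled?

Enabled

Atomic conditions:
  app build number < 512: 706 < 512 is false
  client = ios: android == ios is false
  A/B group ∈ {C, control}: C is in the set → true
  A/B group = C: C == C is true
  account age ≤ 4626 days: 2182 ≤ 4626 is true
  last request latency ≥ 3341 ms: 2072 ≥ 3341 is false
  user opted into beta: no → false
  rollout bucket = 94: 94 == 94 is true
  internal user: yes → true
  org on allow-list: yes → true
  global kill-switch active: yes → true
  app build number > 461: 706 > 461 is true
  plan ∈ {enterprise, pro, team}: pro is in the set → true
  NOT global kill-switch active: yes → false
  app build number < 613: 706 < 613 is false
  plan ∈ {free, pro, team}: pro is in the set → true
  app build number > 238: 706 > 238 is true
  country = CA: IN == CA is false
  country = DE: IN == DE is false
  plan ∈ {free, pro}: pro is in the set → true
Combine:
[1.1.1.1] exactly-one(false, false) = false
[1.1.1.2] true OR true = true
[1.1.1] false AND true = false
[1.1.2.1.1] exactly-one(true, false) = true
[1.1.2.1] NOT true = false
[1.1.2.2.2.1] true AND true = true
[1.1.2.2.2] NOT true = false
[1.1.2.2] false → false (antecedent false ⇒ implication holds) = true
[1.1.2] false OR true = true
[1.1] false OR true = true
[1.2.1.1] true AND true = true
[1.2.1.2] exactly-one(true, true) = false
[1.2.1] exactly-one(true, false) = true
[1.2.2.1.1] false OR false = false
[1.2.2.1] NOT false = true
[1.2.2.2] true OR true OR false = true
[1.2.2] true OR true = true
[1.2] true AND true = true
[1] true AND true = true
[2] exactly-one(false, true) = true
[root] true AND true = true
Overall: true → enabled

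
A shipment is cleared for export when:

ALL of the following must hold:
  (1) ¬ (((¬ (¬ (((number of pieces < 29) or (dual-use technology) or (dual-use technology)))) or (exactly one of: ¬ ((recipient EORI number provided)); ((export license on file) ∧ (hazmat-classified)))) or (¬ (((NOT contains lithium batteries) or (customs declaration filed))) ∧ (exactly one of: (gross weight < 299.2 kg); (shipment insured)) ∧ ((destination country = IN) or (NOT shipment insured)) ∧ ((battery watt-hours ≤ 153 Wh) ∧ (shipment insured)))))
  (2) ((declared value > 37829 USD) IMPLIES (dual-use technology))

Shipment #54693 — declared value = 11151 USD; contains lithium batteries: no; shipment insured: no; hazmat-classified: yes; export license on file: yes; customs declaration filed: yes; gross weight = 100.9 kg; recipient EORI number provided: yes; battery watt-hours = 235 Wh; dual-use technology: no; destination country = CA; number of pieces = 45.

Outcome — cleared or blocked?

Atomic conditions:
  number of pieces < 29: 45 < 29 is false
  dual-use technology: no → false
  recipient EORI number provided: yes → true
  export license on file: yes → true
  hazmat-classified: yes → true
  NOT contains lithium batteries: no → true
  customs declaration filed: yes → true
  gross weight < 299.2 kg: 100.9 < 299.2 is true
  shipment insured: no → false
  destination country = IN: CA == IN is false
  NOT shipment insured: no → true
  battery watt-hours ≤ 153 Wh: 235 ≤ 153 is false
  declared value > 37829 USD: 11151 > 37829 is false
Combine:
[1.1.1.1.1.1] false OR false OR false = false
[1.1.1.1.1] NOT false = true
[1.1.1.1] NOT true = false
[1.1.1.2.1] NOT true = false
[1.1.1.2.2] true AND true = true
[1.1.1.2] exactly-one(false, true) = true
[1.1.1] false OR true = true
[1.1.2.1.1] true OR true = true
[1.1.2.1] NOT true = false
[1.1.2.2] exactly-one(true, false) = true
[1.1.2.3] false OR true = true
[1.1.2.4] false AND false = false
[1.1.2] false AND true AND true AND false = false
[1.1] true OR false = true
[1] NOT true = false
[2] false → false (antecedent false ⇒ implication holds) = true
[root] false AND true = false
Overall: false → blocked

Blocked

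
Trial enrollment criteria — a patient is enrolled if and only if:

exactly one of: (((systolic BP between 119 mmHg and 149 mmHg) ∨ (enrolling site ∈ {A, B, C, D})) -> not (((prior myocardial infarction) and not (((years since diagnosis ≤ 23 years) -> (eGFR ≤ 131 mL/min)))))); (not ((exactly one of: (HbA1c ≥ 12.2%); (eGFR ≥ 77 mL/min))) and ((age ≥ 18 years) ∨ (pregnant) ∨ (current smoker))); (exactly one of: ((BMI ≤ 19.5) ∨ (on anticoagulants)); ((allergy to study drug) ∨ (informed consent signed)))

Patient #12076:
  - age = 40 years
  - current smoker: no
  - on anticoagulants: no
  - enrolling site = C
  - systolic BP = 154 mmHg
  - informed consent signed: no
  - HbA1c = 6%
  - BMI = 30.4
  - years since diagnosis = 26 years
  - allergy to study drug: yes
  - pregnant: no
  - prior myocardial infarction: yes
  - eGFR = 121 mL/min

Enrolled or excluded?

Excluded

Atomic conditions:
  systolic BP between 119 mmHg and 149 mmHg: 154 in [119, 149] is false
  enrolling site ∈ {A, B, C, D}: C is in the set → true
  prior myocardial infarction: yes → true
  years since diagnosis ≤ 23 years: 26 ≤ 23 is false
  eGFR ≤ 131 mL/min: 121 ≤ 131 is true
  HbA1c ≥ 12.2%: 6 ≥ 12.2 is false
  eGFR ≥ 77 mL/min: 121 ≥ 77 is true
  age ≥ 18 years: 40 ≥ 18 is true
  pregnant: no → false
  current smoker: no → false
  BMI ≤ 19.5: 30.4 ≤ 19.5 is false
  on anticoagulants: no → false
  allergy to study drug: yes → true
  informed consent signed: no → false
Combine:
[1.1] false OR true = true
[1.2.1.2.1] false → true (antecedent false ⇒ implication holds) = true
[1.2.1.2] NOT true = false
[1.2.1] true AND false = false
[1.2] NOT false = true
[1] true → true = true
[2.1.1] exactly-one(false, true) = true
[2.1] NOT true = false
[2.2] true OR false OR false = true
[2] false AND true = false
[3.1] false OR false = false
[3.2] true OR false = true
[3] exactly-one(false, true) = true
[root] exactly-one(true, false, true) = false
Overall: false → excluded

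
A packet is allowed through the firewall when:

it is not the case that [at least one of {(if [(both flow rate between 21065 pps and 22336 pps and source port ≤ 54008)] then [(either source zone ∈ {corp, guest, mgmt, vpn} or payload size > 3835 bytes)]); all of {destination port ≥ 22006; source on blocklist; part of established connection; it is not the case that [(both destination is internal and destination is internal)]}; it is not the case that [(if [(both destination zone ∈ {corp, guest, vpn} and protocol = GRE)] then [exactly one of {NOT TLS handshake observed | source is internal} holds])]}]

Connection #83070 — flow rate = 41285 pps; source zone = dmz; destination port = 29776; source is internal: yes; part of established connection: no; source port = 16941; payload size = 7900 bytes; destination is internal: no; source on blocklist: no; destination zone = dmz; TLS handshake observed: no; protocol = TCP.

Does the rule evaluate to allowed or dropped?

Dropped

Atomic conditions:
  flow rate between 21065 pps and 22336 pps: 41285 in [21065, 22336] is false
  source port ≤ 54008: 16941 ≤ 54008 is true
  source zone ∈ {corp, guest, mgmt, vpn}: dmz is not in the set → false
  payload size > 3835 bytes: 7900 > 3835 is true
  destination port ≥ 22006: 29776 ≥ 22006 is true
  source on blocklist: no → false
  part of established connection: no → false
  destination is internal: no → false
  destination zone ∈ {corp, guest, vpn}: dmz is not in the set → false
  protocol = GRE: TCP == GRE is false
  NOT TLS handshake observed: no → true
  source is internal: yes → true
Combine:
[1.1.1] false AND true = false
[1.1.2] false OR true = true
[1.1] false → true (antecedent false ⇒ implication holds) = true
[1.2.4.1] false AND false = false
[1.2.4] NOT false = true
[1.2] true AND false AND false AND true = false
[1.3.1.1] false AND false = false
[1.3.1.2] exactly-one(true, true) = false
[1.3.1] false → false (antecedent false ⇒ implication holds) = true
[1.3] NOT true = false
[1] true OR false OR false = true
[root] NOT true = false
Overall: false → dropped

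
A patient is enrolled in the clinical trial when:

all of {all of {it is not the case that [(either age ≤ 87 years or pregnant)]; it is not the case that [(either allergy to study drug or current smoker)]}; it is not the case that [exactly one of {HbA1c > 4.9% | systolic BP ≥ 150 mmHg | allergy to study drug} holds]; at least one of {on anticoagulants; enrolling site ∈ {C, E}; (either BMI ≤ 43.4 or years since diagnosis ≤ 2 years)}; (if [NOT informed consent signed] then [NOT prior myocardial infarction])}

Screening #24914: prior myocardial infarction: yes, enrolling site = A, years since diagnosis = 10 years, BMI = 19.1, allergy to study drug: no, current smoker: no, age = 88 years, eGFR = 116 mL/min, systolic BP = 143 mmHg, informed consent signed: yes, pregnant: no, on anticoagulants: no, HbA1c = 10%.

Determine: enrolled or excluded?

Excluded

Atomic conditions:
  age ≤ 87 years: 88 ≤ 87 is false
  pregnant: no → false
  allergy to study drug: no → false
  current smoker: no → false
  HbA1c > 4.9%: 10 > 4.9 is true
  systolic BP ≥ 150 mmHg: 143 ≥ 150 is false
  on anticoagulants: no → false
  enrolling site ∈ {C, E}: A is not in the set → false
  BMI ≤ 43.4: 19.1 ≤ 43.4 is true
  years since diagnosis ≤ 2 years: 10 ≤ 2 is false
  NOT informed consent signed: yes → false
  NOT prior myocardial infarction: yes → false
Combine:
[1.1.1] false OR false = false
[1.1] NOT false = true
[1.2.1] false OR false = false
[1.2] NOT false = true
[1] true AND true = true
[2.1] exactly-one(true, false, false) = true
[2] NOT true = false
[3.3] true OR false = true
[3] false OR false OR true = true
[4] false → false (antecedent false ⇒ implication holds) = true
[root] true AND false AND true AND true = false
Overall: false → excluded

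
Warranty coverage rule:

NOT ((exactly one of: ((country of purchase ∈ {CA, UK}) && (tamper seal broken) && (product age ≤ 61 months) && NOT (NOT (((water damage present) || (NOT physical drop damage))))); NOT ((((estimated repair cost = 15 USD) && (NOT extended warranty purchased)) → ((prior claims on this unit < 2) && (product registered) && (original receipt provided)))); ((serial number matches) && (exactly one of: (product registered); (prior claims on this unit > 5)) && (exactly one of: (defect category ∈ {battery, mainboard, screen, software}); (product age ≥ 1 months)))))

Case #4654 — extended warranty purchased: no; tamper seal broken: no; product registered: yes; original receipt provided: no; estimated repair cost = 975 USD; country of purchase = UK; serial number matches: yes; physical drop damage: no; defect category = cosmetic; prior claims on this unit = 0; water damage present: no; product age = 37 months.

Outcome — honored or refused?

Refused

Atomic conditions:
  country of purchase ∈ {CA, UK}: UK is in the set → true
  tamper seal broken: no → false
  product age ≤ 61 months: 37 ≤ 61 is true
  water damage present: no → false
  NOT physical drop damage: no → true
  estimated repair cost = 15 USD: 975 == 15 is false
  NOT extended warranty purchased: no → true
  prior claims on this unit < 2: 0 < 2 is true
  product registered: yes → true
  original receipt provided: no → false
  serial number matches: yes → true
  prior claims on this unit > 5: 0 > 5 is false
  defect category ∈ {battery, mainboard, screen, software}: cosmetic is not in the set → false
  product age ≥ 1 months: 37 ≥ 1 is true
Combine:
[1.1.4.1.1] false OR true = true
[1.1.4.1] NOT true = false
[1.1.4] NOT false = true
[1.1] true AND false AND true AND true = false
[1.2.1.1] false AND true = false
[1.2.1.2] true AND true AND false = false
[1.2.1] false → false (antecedent false ⇒ implication holds) = true
[1.2] NOT true = false
[1.3.2] exactly-one(true, false) = true
[1.3.3] exactly-one(false, true) = true
[1.3] true AND true AND true = true
[1] exactly-one(false, false, true) = true
[root] NOT true = false
Overall: false → refused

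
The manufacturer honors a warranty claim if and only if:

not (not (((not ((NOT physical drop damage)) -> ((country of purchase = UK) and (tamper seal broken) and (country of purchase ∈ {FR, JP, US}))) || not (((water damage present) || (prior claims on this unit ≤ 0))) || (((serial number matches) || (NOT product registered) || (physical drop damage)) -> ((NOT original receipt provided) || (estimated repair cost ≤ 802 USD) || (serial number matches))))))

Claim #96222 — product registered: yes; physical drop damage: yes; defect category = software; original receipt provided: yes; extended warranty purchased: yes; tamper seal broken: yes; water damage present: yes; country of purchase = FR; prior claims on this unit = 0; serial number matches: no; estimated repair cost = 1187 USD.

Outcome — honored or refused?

Atomic conditions:
  NOT physical drop damage: yes → false
  country of purchase = UK: FR == UK is false
  tamper seal broken: yes → true
  country of purchase ∈ {FR, JP, US}: FR is in the set → true
  water damage present: yes → true
  prior claims on this unit ≤ 0: 0 ≤ 0 is true
  serial number matches: no → false
  NOT product registered: yes → false
  physical drop damage: yes → true
  NOT original receipt provided: yes → false
  estimated repair cost ≤ 802 USD: 1187 ≤ 802 is false
Combine:
[1.1.1.1] NOT false = true
[1.1.1.2] false AND true AND true = false
[1.1.1] true → false = false
[1.1.2.1] true OR true = true
[1.1.2] NOT true = false
[1.1.3.1] false OR false OR true = true
[1.1.3.2] false OR false OR false = false
[1.1.3] true → false = false
[1.1] false OR false OR false = false
[1] NOT false = true
[root] NOT true = false
Overall: false → refused

Refused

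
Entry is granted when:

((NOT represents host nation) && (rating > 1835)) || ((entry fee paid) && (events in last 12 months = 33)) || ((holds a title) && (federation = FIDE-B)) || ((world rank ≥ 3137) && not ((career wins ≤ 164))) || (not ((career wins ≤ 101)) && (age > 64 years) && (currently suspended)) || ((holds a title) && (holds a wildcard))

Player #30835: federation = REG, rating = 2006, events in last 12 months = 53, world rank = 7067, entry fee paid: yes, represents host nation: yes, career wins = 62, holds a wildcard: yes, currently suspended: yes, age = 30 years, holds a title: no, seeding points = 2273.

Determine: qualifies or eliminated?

Atomic conditions:
  NOT represents host nation: yes → false
  rating > 1835: 2006 > 1835 is true
  entry fee paid: yes → true
  events in last 12 months = 33: 53 == 33 is false
  holds a title: no → false
  federation = FIDE-B: REG == FIDE-B is false
  world rank ≥ 3137: 7067 ≥ 3137 is true
  career wins ≤ 164: 62 ≤ 164 is true
  career wins ≤ 101: 62 ≤ 101 is true
  age > 64 years: 30 > 64 is false
  currently suspended: yes → true
  holds a wildcard: yes → true
Combine:
[1] false AND true = false
[2] true AND false = false
[3] false AND false = false
[4.2] NOT true = false
[4] true AND false = false
[5.1] NOT true = false
[5] false AND false AND true = false
[6] false AND true = false
[root] false OR false OR false OR false OR false OR false = false
Overall: false → eliminated

Eliminated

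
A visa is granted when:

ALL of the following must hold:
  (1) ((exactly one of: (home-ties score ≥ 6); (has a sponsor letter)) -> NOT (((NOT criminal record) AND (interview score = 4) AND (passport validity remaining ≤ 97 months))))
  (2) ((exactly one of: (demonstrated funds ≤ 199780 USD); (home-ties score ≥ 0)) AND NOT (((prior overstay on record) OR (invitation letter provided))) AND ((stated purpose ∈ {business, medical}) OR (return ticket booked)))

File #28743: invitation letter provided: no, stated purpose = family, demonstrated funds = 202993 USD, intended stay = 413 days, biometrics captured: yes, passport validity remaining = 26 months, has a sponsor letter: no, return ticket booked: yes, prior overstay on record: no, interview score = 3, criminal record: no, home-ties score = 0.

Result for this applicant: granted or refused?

Atomic conditions:
  home-ties score ≥ 6: 0 ≥ 6 is false
  has a sponsor letter: no → false
  NOT criminal record: no → true
  interview score = 4: 3 == 4 is false
  passport validity remaining ≤ 97 months: 26 ≤ 97 is true
  demonstrated funds ≤ 199780 USD: 202993 ≤ 199780 is false
  home-ties score ≥ 0: 0 ≥ 0 is true
  prior overstay on record: no → false
  invitation letter provided: no → false
  stated purpose ∈ {business, medical}: family is not in the set → false
  return ticket booked: yes → true
Combine:
[1.1] exactly-one(false, false) = false
[1.2.1] true AND false AND true = false
[1.2] NOT false = true
[1] false → true (antecedent false ⇒ implication holds) = true
[2.1] exactly-one(false, true) = true
[2.2.1] false OR false = false
[2.2] NOT false = true
[2.3] false OR true = true
[2] true AND true AND true = true
[root] true AND true = true
Overall: true → granted

Granted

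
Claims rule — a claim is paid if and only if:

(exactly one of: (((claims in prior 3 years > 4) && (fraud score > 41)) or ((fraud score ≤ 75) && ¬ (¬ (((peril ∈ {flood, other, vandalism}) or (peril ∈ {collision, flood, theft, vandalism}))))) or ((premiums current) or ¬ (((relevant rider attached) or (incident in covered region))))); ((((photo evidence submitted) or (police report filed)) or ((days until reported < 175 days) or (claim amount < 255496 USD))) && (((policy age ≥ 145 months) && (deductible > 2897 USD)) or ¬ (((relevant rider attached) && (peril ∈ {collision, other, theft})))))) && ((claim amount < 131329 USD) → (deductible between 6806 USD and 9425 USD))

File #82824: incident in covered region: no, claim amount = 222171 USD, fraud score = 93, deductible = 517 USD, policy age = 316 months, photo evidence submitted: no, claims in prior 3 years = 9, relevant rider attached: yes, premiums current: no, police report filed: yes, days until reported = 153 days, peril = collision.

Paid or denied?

Atomic conditions:
  claims in prior 3 years > 4: 9 > 4 is true
  fraud score > 41: 93 > 41 is true
  fraud score ≤ 75: 93 ≤ 75 is false
  peril ∈ {flood, other, vandalism}: collision is not in the set → false
  peril ∈ {collision, flood, theft, vandalism}: collision is in the set → true
  premiums current: no → false
  relevant rider attached: yes → true
  incident in covered region: no → false
  photo evidence submitted: no → false
  police report filed: yes → true
  days until reported < 175 days: 153 < 175 is true
  claim amount < 255496 USD: 222171 < 255496 is true
  policy age ≥ 145 months: 316 ≥ 145 is true
  deductible > 2897 USD: 517 > 2897 is false
  peril ∈ {collision, other, theft}: collision is in the set → true
  claim amount < 131329 USD: 222171 < 131329 is false
  deductible between 6806 USD and 9425 USD: 517 in [6806, 9425] is false
Combine:
[1.1.1] true AND true = true
[1.1.2.2.1.1] false OR true = true
[1.1.2.2.1] NOT true = false
[1.1.2.2] NOT false = true
[1.1.2] false AND true = false
[1.1.3.2.1] true OR false = true
[1.1.3.2] NOT true = false
[1.1.3] false OR false = false
[1.1] true OR false OR false = true
[1.2.1.1] false OR true = true
[1.2.1.2] true OR true = true
[1.2.1] true OR true = true
[1.2.2.1] true AND false = false
[1.2.2.2.1] true AND true = true
[1.2.2.2] NOT true = false
[1.2.2] false OR false = false
[1.2] true AND false = false
[1] exactly-one(true, false) = true
[2] false → false (antecedent false ⇒ implication holds) = true
[root] true AND true = true
Overall: true → paid

Paid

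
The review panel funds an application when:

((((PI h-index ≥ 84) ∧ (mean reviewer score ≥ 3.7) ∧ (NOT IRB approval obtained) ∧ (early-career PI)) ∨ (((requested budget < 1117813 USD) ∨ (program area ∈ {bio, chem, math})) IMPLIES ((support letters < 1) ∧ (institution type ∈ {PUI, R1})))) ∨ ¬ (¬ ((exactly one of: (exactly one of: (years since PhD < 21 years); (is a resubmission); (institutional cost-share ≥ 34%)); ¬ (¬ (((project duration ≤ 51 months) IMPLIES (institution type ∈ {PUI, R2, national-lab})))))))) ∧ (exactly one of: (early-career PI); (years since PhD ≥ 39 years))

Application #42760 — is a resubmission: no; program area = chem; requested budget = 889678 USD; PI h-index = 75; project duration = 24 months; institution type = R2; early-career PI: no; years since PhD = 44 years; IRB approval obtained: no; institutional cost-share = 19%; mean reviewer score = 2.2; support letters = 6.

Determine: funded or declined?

Funded

Atomic conditions:
  PI h-index ≥ 84: 75 ≥ 84 is false
  mean reviewer score ≥ 3.7: 2.2 ≥ 3.7 is false
  NOT IRB approval obtained: no → true
  early-career PI: no → false
  requested budget < 1117813 USD: 889678 < 1117813 is true
  program area ∈ {bio, chem, math}: chem is in the set → true
  support letters < 1: 6 < 1 is false
  institution type ∈ {PUI, R1}: R2 is not in the set → false
  years since PhD < 21 years: 44 < 21 is false
  is a resubmission: no → false
  institutional cost-share ≥ 34%: 19 ≥ 34 is false
  project duration ≤ 51 months: 24 ≤ 51 is true
  institution type ∈ {PUI, R2, national-lab}: R2 is in the set → true
  years since PhD ≥ 39 years: 44 ≥ 39 is true
Combine:
[1.1.1] false AND false AND true AND false = false
[1.1.2.1] true OR true = true
[1.1.2.2] false AND false = false
[1.1.2] true → false = false
[1.1] false OR false = false
[1.2.1.1.1] exactly-one(false, false, false) = false
[1.2.1.1.2.1.1] true → true = true
[1.2.1.1.2.1] NOT true = false
[1.2.1.1.2] NOT false = true
[1.2.1.1] exactly-one(false, true) = true
[1.2.1] NOT true = false
[1.2] NOT false = true
[1] false OR true = true
[2] exactly-one(false, true) = true
[root] true AND true = true
Overall: true → funded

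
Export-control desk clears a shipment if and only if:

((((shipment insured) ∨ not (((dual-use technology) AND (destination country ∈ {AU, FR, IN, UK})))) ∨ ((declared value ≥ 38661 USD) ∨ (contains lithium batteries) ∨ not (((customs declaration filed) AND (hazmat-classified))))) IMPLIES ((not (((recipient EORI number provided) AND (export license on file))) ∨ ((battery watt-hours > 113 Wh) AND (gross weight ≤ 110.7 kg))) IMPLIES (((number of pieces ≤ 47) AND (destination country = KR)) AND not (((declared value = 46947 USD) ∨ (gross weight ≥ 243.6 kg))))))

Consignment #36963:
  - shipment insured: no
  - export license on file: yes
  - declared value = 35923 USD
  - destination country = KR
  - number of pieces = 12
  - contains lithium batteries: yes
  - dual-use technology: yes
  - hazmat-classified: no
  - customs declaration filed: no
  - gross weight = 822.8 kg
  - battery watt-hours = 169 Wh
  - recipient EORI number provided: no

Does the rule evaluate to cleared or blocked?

Blocked

Atomic conditions:
  shipment insured: no → false
  dual-use technology: yes → true
  destination country ∈ {AU, FR, IN, UK}: KR is not in the set → false
  declared value ≥ 38661 USD: 35923 ≥ 38661 is false
  contains lithium batteries: yes → true
  customs declaration filed: no → false
  hazmat-classified: no → false
  recipient EORI number provided: no → false
  export license on file: yes → true
  battery watt-hours > 113 Wh: 169 > 113 is true
  gross weight ≤ 110.7 kg: 822.8 ≤ 110.7 is false
  number of pieces ≤ 47: 12 ≤ 47 is true
  destination country = KR: KR == KR is true
  declared value = 46947 USD: 35923 == 46947 is false
  gross weight ≥ 243.6 kg: 822.8 ≥ 243.6 is true
Combine:
[1.1.2.1] true AND false = false
[1.1.2] NOT false = true
[1.1] false OR true = true
[1.2.3.1] false AND false = false
[1.2.3] NOT false = true
[1.2] false OR true OR true = true
[1] true OR true = true
[2.1.1.1] false AND true = false
[2.1.1] NOT false = true
[2.1.2] true AND false = false
[2.1] true OR false = true
[2.2.1] true AND true = true
[2.2.2.1] false OR true = true
[2.2.2] NOT true = false
[2.2] true AND false = false
[2] true → false = false
[root] true → false = false
Overall: false → blocked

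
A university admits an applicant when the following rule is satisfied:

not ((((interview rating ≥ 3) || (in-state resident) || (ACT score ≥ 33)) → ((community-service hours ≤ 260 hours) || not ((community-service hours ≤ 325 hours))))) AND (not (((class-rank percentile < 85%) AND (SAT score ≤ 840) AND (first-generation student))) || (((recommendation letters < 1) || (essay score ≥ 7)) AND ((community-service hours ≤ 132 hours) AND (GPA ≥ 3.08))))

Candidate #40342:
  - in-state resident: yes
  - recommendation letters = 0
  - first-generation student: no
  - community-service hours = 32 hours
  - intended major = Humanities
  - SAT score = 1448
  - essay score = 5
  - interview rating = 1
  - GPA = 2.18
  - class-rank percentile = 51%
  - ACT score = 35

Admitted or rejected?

Rejected

Atomic conditions:
  interview rating ≥ 3: 1 ≥ 3 is false
  in-state resident: yes → true
  ACT score ≥ 33: 35 ≥ 33 is true
  community-service hours ≤ 260 hours: 32 ≤ 260 is true
  community-service hours ≤ 325 hours: 32 ≤ 325 is true
  class-rank percentile < 85%: 51 < 85 is true
  SAT score ≤ 840: 1448 ≤ 840 is false
  first-generation student: no → false
  recommendation letters < 1: 0 < 1 is true
  essay score ≥ 7: 5 ≥ 7 is false
  community-service hours ≤ 132 hours: 32 ≤ 132 is true
  GPA ≥ 3.08: 2.18 ≥ 3.08 is false
Combine:
[1.1.1] false OR true OR true = true
[1.1.2.2] NOT true = false
[1.1.2] true OR false = true
[1.1] true → true = true
[1] NOT true = false
[2.1.1] true AND false AND false = false
[2.1] NOT false = true
[2.2.1] true OR false = true
[2.2.2] true AND false = false
[2.2] true AND false = false
[2] true OR false = true
[root] false AND true = false
Overall: false → rejected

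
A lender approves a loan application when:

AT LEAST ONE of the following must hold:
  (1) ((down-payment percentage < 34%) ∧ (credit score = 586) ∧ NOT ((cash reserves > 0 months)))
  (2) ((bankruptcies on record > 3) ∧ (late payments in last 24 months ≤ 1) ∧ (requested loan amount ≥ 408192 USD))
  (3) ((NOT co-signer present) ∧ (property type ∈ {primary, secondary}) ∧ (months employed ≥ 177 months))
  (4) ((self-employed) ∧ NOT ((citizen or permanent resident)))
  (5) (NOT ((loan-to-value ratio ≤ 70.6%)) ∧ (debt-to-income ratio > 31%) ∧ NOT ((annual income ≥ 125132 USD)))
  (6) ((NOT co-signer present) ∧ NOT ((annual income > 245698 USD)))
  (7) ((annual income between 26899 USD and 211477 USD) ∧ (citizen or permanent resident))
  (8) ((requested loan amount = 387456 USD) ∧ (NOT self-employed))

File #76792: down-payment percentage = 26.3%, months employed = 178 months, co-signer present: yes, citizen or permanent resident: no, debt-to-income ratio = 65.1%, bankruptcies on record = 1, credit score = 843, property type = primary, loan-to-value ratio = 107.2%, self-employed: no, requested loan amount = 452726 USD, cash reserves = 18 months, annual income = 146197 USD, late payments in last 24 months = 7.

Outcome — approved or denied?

Denied

Atomic conditions:
  down-payment percentage < 34%: 26.3 < 34 is true
  credit score = 586: 843 == 586 is false
  cash reserves > 0 months: 18 > 0 is true
  bankruptcies on record > 3: 1 > 3 is false
  late payments in last 24 months ≤ 1: 7 ≤ 1 is false
  requested loan amount ≥ 408192 USD: 452726 ≥ 408192 is true
  NOT co-signer present: yes → false
  property type ∈ {primary, secondary}: primary is in the set → true
  months employed ≥ 177 months: 178 ≥ 177 is true
  self-employed: no → false
  citizen or permanent resident: no → false
  loan-to-value ratio ≤ 70.6%: 107.2 ≤ 70.6 is false
  debt-to-income ratio > 31%: 65.1 > 31 is true
  annual income ≥ 125132 USD: 146197 ≥ 125132 is true
  annual income > 245698 USD: 146197 > 245698 is false
  annual income between 26899 USD and 211477 USD: 146197 in [26899, 211477] is true
  requested loan amount = 387456 USD: 452726 == 387456 is false
  NOT self-employed: no → true
Combine:
[1.3] NOT true = false
[1] true AND false AND false = false
[2] false AND false AND true = false
[3] false AND true AND true = false
[4.2] NOT false = true
[4] false AND true = false
[5.1] NOT false = true
[5.3] NOT true = false
[5] true AND true AND false = false
[6.2] NOT false = true
[6] false AND true = false
[7] true AND false = false
[8] false AND true = false
[root] false OR false OR false OR false OR false OR false OR false OR false = false
Overall: false → denied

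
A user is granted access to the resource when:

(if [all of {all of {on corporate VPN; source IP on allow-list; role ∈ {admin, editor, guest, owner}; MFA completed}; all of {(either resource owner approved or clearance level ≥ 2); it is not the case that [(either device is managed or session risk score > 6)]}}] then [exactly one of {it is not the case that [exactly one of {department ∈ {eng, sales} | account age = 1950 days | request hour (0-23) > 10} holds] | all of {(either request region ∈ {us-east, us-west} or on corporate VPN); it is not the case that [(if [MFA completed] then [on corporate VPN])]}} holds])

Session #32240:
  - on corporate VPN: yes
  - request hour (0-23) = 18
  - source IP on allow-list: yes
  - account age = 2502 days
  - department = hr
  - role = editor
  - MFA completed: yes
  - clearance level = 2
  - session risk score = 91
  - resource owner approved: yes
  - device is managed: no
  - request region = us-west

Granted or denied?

Granted

Atomic conditions:
  on corporate VPN: yes → true
  source IP on allow-list: yes → true
  role ∈ {admin, editor, guest, owner}: editor is in the set → true
  MFA completed: yes → true
  resource owner approved: yes → true
  clearance level ≥ 2: 2 ≥ 2 is true
  device is managed: no → false
  session risk score > 6: 91 > 6 is true
  department ∈ {eng, sales}: hr is not in the set → false
  account age = 1950 days: 2502 == 1950 is false
  request hour (0-23) > 10: 18 > 10 is true
  request region ∈ {us-east, us-west}: us-west is in the set → true
Combine:
[1.1] true AND true AND true AND true = true
[1.2.1] true OR true = true
[1.2.2.1] false OR true = true
[1.2.2] NOT true = false
[1.2] true AND false = false
[1] true AND false = false
[2.1.1] exactly-one(false, false, true) = true
[2.1] NOT true = false
[2.2.1] true OR true = true
[2.2.2.1] true → true = true
[2.2.2] NOT true = false
[2.2] true AND false = false
[2] exactly-one(false, false) = false
[root] false → false (antecedent false ⇒ implication holds) = true
Overall: true → granted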